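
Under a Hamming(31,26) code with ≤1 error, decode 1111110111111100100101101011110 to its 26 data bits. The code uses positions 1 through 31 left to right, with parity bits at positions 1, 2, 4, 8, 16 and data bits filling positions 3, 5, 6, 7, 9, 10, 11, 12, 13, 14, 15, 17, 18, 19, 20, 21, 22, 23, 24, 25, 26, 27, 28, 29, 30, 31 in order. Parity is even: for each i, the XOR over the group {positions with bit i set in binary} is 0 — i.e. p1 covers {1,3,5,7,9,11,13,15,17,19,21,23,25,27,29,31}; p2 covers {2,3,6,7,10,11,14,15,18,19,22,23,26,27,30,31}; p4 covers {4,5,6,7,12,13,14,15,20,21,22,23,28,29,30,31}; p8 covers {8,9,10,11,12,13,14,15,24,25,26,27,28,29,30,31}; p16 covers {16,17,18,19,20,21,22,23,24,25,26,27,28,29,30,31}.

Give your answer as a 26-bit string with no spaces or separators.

s1 (pos 1,3,5,7,9,11,13,15,17,19,21,23,25,27,29,31): 1⊕1⊕1⊕0⊕1⊕1⊕1⊕0⊕1⊕0⊕0⊕1⊕1⊕1⊕1⊕0 = 1
s2 (pos 2,3,6,7,10,11,14,15,18,19,22,23,26,27,30,31): 1⊕1⊕1⊕0⊕1⊕1⊕1⊕0⊕0⊕0⊕1⊕1⊕0⊕1⊕1⊕0 = 0
s4 (pos 4,5,6,7,12,13,14,15,20,21,22,23,28,29,30,31): 1⊕1⊕1⊕0⊕1⊕1⊕1⊕0⊕1⊕0⊕1⊕1⊕1⊕1⊕1⊕0 = 0
s8 (pos 8,9,10,11,12,13,14,15,24,25,26,27,28,29,30,31): 1⊕1⊕1⊕1⊕1⊕1⊕1⊕0⊕0⊕1⊕0⊕1⊕1⊕1⊕1⊕0 = 0
s16 (pos 16,17,18,19,20,21,22,23,24,25,26,27,28,29,30,31): 0⊕1⊕0⊕0⊕1⊕0⊕1⊕1⊕0⊕1⊕0⊕1⊕1⊕1⊕1⊕0 = 1
Syndrome s16…s1 = 10001 → error at position 17.
Flip position 17: 1111110111111100100101101011110 → 1111110111111100000101101011110
Read data bits from positions 3,5,6,7,9,10,11,12,13,14,15,17,18,19,20,21,22,23,24,25,26,27,28,29,30,31: 11101111110000101101011110

11101111110000101101011110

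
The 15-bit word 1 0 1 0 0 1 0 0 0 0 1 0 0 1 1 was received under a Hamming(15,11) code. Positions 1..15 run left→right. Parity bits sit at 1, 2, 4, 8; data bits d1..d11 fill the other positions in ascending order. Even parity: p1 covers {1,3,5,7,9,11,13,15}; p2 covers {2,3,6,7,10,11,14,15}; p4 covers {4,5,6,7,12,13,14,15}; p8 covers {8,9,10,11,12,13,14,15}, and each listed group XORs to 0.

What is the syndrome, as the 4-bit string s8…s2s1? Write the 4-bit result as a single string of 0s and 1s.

s1 (pos 1,3,5,7,9,11,13,15): 1⊕1⊕0⊕0⊕0⊕1⊕0⊕1 = 0
s2 (pos 2,3,6,7,10,11,14,15): 0⊕1⊕1⊕0⊕0⊕1⊕1⊕1 = 1
s4 (pos 4,5,6,7,12,13,14,15): 0⊕0⊕1⊕0⊕0⊕0⊕1⊕1 = 1
s8 (pos 8,9,10,11,12,13,14,15): 0⊕0⊕0⊕1⊕0⊕0⊕1⊕1 = 1
Syndrome s8…s1 = 1110 → error at position 14.

1110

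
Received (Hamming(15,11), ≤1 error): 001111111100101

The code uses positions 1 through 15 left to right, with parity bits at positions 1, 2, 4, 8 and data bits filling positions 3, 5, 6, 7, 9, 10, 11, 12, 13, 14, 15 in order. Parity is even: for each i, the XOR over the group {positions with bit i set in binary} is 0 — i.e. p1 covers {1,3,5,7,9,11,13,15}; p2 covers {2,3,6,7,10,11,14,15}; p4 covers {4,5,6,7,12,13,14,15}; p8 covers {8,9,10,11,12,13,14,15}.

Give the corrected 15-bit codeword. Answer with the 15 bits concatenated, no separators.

s1 (pos 1,3,5,7,9,11,13,15): 0⊕1⊕1⊕1⊕1⊕0⊕1⊕1 = 0
s2 (pos 2,3,6,7,10,11,14,15): 0⊕1⊕1⊕1⊕1⊕0⊕0⊕1 = 1
s4 (pos 4,5,6,7,12,13,14,15): 1⊕1⊕1⊕1⊕0⊕1⊕0⊕1 = 0
s8 (pos 8,9,10,11,12,13,14,15): 1⊕1⊕1⊕0⊕0⊕1⊕0⊕1 = 1
Syndrome s8…s1 = 1010 → error at position 10.
Flip position 10: 001111111100101 → 001111111000101

001111111000101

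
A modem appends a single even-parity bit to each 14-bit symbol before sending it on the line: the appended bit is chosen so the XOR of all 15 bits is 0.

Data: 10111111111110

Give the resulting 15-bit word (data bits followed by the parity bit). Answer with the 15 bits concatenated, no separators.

101111111111100

XOR of the 14 data bits: 1⊕0⊕1⊕1⊕1⊕1⊕1⊕1⊕1⊕1⊕1⊕1⊕1⊕0 = 0
Parity bit = 0 (so all 15 bits XOR to 0).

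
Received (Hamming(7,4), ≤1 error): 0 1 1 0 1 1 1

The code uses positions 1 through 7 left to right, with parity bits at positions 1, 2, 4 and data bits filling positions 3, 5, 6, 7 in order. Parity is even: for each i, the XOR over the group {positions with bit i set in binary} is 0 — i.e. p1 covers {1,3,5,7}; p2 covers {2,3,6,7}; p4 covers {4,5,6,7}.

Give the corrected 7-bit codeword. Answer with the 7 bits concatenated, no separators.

s1 (pos 1,3,5,7): 0⊕1⊕1⊕1 = 1
s2 (pos 2,3,6,7): 1⊕1⊕1⊕1 = 0
s4 (pos 4,5,6,7): 0⊕1⊕1⊕1 = 1
Syndrome s4…s1 = 101 → error at position 5.
Flip position 5: 0110111 → 0110011

0110011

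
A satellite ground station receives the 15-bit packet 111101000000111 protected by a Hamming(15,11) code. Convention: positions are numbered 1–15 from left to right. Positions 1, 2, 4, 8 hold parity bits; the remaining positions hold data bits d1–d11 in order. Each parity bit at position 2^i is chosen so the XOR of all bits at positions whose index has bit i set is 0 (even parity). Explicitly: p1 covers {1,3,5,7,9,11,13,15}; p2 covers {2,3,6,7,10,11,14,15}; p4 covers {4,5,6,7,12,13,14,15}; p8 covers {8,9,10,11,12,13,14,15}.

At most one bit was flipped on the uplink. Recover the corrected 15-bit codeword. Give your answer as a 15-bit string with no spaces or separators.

s1 (pos 1,3,5,7,9,11,13,15): 1⊕1⊕0⊕0⊕0⊕0⊕1⊕1 = 0
s2 (pos 2,3,6,7,10,11,14,15): 1⊕1⊕1⊕0⊕0⊕0⊕1⊕1 = 1
s4 (pos 4,5,6,7,12,13,14,15): 1⊕0⊕1⊕0⊕0⊕1⊕1⊕1 = 1
s8 (pos 8,9,10,11,12,13,14,15): 0⊕0⊕0⊕0⊕0⊕1⊕1⊕1 = 1
Syndrome s8…s1 = 1110 → error at position 14.
Flip position 14: 111101000000111 → 111101000000101

111101000000101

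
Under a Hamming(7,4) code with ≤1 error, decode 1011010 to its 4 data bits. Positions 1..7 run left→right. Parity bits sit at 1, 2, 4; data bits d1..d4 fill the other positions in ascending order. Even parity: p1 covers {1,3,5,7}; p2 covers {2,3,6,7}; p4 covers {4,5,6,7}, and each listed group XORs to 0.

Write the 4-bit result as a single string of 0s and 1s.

1010

s1 (pos 1,3,5,7): 1⊕1⊕0⊕0 = 0
s2 (pos 2,3,6,7): 0⊕1⊕1⊕0 = 0
s4 (pos 4,5,6,7): 1⊕0⊕1⊕0 = 0
Syndrome s4…s1 = 000 → no error.
Read data bits from positions 3,5,6,7: 1010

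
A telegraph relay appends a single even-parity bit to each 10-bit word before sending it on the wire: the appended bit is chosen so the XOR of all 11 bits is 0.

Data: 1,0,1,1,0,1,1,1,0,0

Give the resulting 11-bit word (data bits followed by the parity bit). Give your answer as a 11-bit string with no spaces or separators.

XOR of the 10 data bits: 1⊕0⊕1⊕1⊕0⊕1⊕1⊕1⊕0⊕0 = 0
Parity bit = 0 (so all 11 bits XOR to 0).

10110111000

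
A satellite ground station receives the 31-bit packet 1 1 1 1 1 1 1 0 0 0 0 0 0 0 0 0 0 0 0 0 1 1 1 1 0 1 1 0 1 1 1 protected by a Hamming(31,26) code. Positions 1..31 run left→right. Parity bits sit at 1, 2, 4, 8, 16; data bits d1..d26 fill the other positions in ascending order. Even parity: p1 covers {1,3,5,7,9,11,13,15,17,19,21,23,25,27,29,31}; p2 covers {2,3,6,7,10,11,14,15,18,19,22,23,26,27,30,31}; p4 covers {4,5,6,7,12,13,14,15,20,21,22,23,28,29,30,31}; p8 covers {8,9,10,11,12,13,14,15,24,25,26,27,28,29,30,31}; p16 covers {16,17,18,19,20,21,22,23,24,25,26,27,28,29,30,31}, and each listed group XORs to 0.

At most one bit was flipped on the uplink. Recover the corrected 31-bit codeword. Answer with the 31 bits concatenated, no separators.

1111111000000000100011110110111

s1 (pos 1,3,5,7,9,11,13,15,17,19,21,23,25,27,29,31): 1⊕1⊕1⊕1⊕0⊕0⊕0⊕0⊕0⊕0⊕1⊕1⊕0⊕1⊕1⊕1 = 1
s2 (pos 2,3,6,7,10,11,14,15,18,19,22,23,26,27,30,31): 1⊕1⊕1⊕1⊕0⊕0⊕0⊕0⊕0⊕0⊕1⊕1⊕1⊕1⊕1⊕1 = 0
s4 (pos 4,5,6,7,12,13,14,15,20,21,22,23,28,29,30,31): 1⊕1⊕1⊕1⊕0⊕0⊕0⊕0⊕0⊕1⊕1⊕1⊕0⊕1⊕1⊕1 = 0
s8 (pos 8,9,10,11,12,13,14,15,24,25,26,27,28,29,30,31): 0⊕0⊕0⊕0⊕0⊕0⊕0⊕0⊕1⊕0⊕1⊕1⊕0⊕1⊕1⊕1 = 0
s16 (pos 16,17,18,19,20,21,22,23,24,25,26,27,28,29,30,31): 0⊕0⊕0⊕0⊕0⊕1⊕1⊕1⊕1⊕0⊕1⊕1⊕0⊕1⊕1⊕1 = 1
Syndrome s16…s1 = 10001 → error at position 17.
Flip position 17: 1111111000000000000011110110111 → 1111111000000000100011110110111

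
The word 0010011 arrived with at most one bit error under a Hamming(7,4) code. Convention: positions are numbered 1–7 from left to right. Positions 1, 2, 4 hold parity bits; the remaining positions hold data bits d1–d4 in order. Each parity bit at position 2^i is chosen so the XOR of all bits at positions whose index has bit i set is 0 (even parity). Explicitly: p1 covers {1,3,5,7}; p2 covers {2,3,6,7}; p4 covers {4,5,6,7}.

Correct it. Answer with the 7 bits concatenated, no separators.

s1 (pos 1,3,5,7): 0⊕1⊕0⊕1 = 0
s2 (pos 2,3,6,7): 0⊕1⊕1⊕1 = 1
s4 (pos 4,5,6,7): 0⊕0⊕1⊕1 = 0
Syndrome s4…s1 = 010 → error at position 2.
Flip position 2: 0010011 → 0110011

0110011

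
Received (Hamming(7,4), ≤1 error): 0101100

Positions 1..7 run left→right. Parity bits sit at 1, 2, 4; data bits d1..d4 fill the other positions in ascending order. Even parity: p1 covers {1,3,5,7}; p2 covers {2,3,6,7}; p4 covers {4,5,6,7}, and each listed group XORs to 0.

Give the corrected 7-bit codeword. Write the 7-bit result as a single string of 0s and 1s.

s1 (pos 1,3,5,7): 0⊕0⊕1⊕0 = 1
s2 (pos 2,3,6,7): 1⊕0⊕0⊕0 = 1
s4 (pos 4,5,6,7): 1⊕1⊕0⊕0 = 0
Syndrome s4…s1 = 011 → error at position 3.
Flip position 3: 0101100 → 0111100

0111100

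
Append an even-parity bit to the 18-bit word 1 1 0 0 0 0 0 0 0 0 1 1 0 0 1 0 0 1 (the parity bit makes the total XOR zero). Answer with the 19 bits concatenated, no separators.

1100000000110010010

XOR of the 18 data bits: 1⊕1⊕0⊕0⊕0⊕0⊕0⊕0⊕0⊕0⊕1⊕1⊕0⊕0⊕1⊕0⊕0⊕1 = 0
Parity bit = 0 (so all 19 bits XOR to 0).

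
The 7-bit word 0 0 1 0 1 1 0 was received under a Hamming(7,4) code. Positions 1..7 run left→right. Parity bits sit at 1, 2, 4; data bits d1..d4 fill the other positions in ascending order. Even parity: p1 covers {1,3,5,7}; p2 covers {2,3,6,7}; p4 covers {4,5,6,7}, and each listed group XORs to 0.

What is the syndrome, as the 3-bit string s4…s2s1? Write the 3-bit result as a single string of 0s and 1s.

000

s1 (pos 1,3,5,7): 0⊕1⊕1⊕0 = 0
s2 (pos 2,3,6,7): 0⊕1⊕1⊕0 = 0
s4 (pos 4,5,6,7): 0⊕1⊕1⊕0 = 0
Syndrome s4…s1 = 000 → no error.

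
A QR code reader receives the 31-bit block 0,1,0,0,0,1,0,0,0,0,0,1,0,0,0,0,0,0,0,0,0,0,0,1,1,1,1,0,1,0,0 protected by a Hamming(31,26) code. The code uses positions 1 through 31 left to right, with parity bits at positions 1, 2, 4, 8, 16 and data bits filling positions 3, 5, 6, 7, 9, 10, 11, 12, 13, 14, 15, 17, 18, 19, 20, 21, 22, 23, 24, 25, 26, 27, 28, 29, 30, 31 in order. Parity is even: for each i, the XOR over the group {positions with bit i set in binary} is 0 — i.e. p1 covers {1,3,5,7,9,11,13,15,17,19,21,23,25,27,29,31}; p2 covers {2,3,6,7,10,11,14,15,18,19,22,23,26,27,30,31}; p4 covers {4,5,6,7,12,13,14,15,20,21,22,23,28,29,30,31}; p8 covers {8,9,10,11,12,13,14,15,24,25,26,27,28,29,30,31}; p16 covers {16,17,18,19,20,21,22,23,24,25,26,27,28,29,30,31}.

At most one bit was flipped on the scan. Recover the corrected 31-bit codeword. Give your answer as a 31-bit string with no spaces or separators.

0100010000010000000010011110100

s1 (pos 1,3,5,7,9,11,13,15,17,19,21,23,25,27,29,31): 0⊕0⊕0⊕0⊕0⊕0⊕0⊕0⊕0⊕0⊕0⊕0⊕1⊕1⊕1⊕0 = 1
s2 (pos 2,3,6,7,10,11,14,15,18,19,22,23,26,27,30,31): 1⊕0⊕1⊕0⊕0⊕0⊕0⊕0⊕0⊕0⊕0⊕0⊕1⊕1⊕0⊕0 = 0
s4 (pos 4,5,6,7,12,13,14,15,20,21,22,23,28,29,30,31): 0⊕0⊕1⊕0⊕1⊕0⊕0⊕0⊕0⊕0⊕0⊕0⊕0⊕1⊕0⊕0 = 1
s8 (pos 8,9,10,11,12,13,14,15,24,25,26,27,28,29,30,31): 0⊕0⊕0⊕0⊕1⊕0⊕0⊕0⊕1⊕1⊕1⊕1⊕0⊕1⊕0⊕0 = 0
s16 (pos 16,17,18,19,20,21,22,23,24,25,26,27,28,29,30,31): 0⊕0⊕0⊕0⊕0⊕0⊕0⊕0⊕1⊕1⊕1⊕1⊕0⊕1⊕0⊕0 = 1
Syndrome s16…s1 = 10101 → error at position 21.
Flip position 21: 0100010000010000000000011110100 → 0100010000010000000010011110100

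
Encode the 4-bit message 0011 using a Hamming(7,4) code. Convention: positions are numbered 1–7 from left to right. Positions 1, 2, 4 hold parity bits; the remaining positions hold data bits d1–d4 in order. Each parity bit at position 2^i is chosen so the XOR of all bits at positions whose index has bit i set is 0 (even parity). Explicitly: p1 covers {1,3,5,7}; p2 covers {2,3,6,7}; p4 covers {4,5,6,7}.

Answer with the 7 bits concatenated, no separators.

1000011

Place data at non-parity positions: p1 p2 0 p4 0 1 1
p1 (pos 1,3,5,7): XOR of data positions = 0⊕0⊕1 = 1
p2 (pos 2,3,6,7): XOR of data positions = 0⊕1⊕1 = 0
p4 (pos 4,5,6,7): XOR of data positions = 0⊕1⊕1 = 0
Codeword: 1000011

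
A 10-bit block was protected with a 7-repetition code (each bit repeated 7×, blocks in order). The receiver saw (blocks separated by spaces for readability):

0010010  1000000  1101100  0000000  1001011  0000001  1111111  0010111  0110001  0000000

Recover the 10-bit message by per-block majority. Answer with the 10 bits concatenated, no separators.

Block 1 (0010010): 2 ones → 0
Block 2 (1000000): 1 one → 0
Block 3 (1101100): 4 ones → 1
Block 4 (0000000): 0 ones → 0
Block 5 (1001011): 4 ones → 1
Block 6 (0000001): 1 one → 0
Block 7 (1111111): 7 ones → 1
Block 8 (0010111): 4 ones → 1
Block 9 (0110001): 3 ones → 0
Block 10 (0000000): 0 ones → 0

0010101100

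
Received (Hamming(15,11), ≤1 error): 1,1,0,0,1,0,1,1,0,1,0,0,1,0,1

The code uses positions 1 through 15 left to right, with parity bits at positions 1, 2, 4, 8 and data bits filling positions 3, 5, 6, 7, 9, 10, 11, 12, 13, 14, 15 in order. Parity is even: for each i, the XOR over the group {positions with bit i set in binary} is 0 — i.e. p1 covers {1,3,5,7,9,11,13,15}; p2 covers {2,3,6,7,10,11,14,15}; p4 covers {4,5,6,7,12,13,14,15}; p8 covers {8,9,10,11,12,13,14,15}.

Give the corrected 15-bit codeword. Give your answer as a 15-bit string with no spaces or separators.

s1 (pos 1,3,5,7,9,11,13,15): 1⊕0⊕1⊕1⊕0⊕0⊕1⊕1 = 1
s2 (pos 2,3,6,7,10,11,14,15): 1⊕0⊕0⊕1⊕1⊕0⊕0⊕1 = 0
s4 (pos 4,5,6,7,12,13,14,15): 0⊕1⊕0⊕1⊕0⊕1⊕0⊕1 = 0
s8 (pos 8,9,10,11,12,13,14,15): 1⊕0⊕1⊕0⊕0⊕1⊕0⊕1 = 0
Syndrome s8…s1 = 0001 → error at position 1.
Flip position 1: 110010110100101 → 010010110100101

010010110100101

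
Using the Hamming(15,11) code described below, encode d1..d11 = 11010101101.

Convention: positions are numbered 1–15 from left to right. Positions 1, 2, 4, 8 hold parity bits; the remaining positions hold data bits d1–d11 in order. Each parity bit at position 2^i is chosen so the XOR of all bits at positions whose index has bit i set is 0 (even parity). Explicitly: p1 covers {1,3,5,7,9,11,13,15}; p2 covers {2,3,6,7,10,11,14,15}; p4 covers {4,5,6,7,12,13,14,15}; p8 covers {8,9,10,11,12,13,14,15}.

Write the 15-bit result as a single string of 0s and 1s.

Place data at non-parity positions: p1 p2 1 p4 1 0 1 p8 0 1 0 1 1 0 1
p1 (pos 1,3,5,7,9,11,13,15): XOR of data positions = 1⊕1⊕1⊕0⊕0⊕1⊕1 = 1
p2 (pos 2,3,6,7,10,11,14,15): XOR of data positions = 1⊕0⊕1⊕1⊕0⊕0⊕1 = 0
p4 (pos 4,5,6,7,12,13,14,15): XOR of data positions = 1⊕0⊕1⊕1⊕1⊕0⊕1 = 1
p8 (pos 8,9,10,11,12,13,14,15): XOR of data positions = 0⊕1⊕0⊕1⊕1⊕0⊕1 = 0
Codeword: 101110100101101

101110100101101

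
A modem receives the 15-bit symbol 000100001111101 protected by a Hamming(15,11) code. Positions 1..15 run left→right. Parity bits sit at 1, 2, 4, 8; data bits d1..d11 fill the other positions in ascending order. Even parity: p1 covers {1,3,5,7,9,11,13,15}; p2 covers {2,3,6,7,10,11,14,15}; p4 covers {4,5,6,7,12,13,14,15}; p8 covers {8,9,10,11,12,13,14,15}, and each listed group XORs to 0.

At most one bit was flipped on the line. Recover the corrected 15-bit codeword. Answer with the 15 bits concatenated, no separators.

010100001111101

s1 (pos 1,3,5,7,9,11,13,15): 0⊕0⊕0⊕0⊕1⊕1⊕1⊕1 = 0
s2 (pos 2,3,6,7,10,11,14,15): 0⊕0⊕0⊕0⊕1⊕1⊕0⊕1 = 1
s4 (pos 4,5,6,7,12,13,14,15): 1⊕0⊕0⊕0⊕1⊕1⊕0⊕1 = 0
s8 (pos 8,9,10,11,12,13,14,15): 0⊕1⊕1⊕1⊕1⊕1⊕0⊕1 = 0
Syndrome s8…s1 = 0010 → error at position 2.
Flip position 2: 000100001111101 → 010100001111101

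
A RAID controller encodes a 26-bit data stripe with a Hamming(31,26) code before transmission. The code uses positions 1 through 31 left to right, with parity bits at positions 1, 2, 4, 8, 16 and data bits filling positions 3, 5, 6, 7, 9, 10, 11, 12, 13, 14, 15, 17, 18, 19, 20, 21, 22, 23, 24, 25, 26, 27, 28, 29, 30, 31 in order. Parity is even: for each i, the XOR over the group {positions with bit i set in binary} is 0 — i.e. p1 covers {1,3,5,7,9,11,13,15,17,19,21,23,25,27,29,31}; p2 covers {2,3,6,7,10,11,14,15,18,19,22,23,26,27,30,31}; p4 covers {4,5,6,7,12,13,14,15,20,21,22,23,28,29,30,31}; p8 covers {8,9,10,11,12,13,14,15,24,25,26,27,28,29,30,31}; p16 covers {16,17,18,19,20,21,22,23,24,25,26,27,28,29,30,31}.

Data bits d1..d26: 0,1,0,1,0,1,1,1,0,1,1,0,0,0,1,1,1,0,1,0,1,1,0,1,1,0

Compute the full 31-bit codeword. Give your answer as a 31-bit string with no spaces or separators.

Place data at non-parity positions: p1 p2 0 p4 1 0 1 p8 0 1 1 1 0 1 1 p16 0 0 0 1 1 1 0 1 0 1 1 0 1 1 0
p1 (pos 1,3,5,7,9,11,13,15,17,19,21,23,25,27,29,31): XOR of data positions = 0⊕1⊕1⊕0⊕1⊕0⊕1⊕0⊕0⊕1⊕0⊕0⊕1⊕1⊕0 = 1
p2 (pos 2,3,6,7,10,11,14,15,18,19,22,23,26,27,30,31): XOR of data positions = 0⊕0⊕1⊕1⊕1⊕1⊕1⊕0⊕0⊕1⊕0⊕1⊕1⊕1⊕0 = 1
p4 (pos 4,5,6,7,12,13,14,15,20,21,22,23,28,29,30,31): XOR of data positions = 1⊕0⊕1⊕1⊕0⊕1⊕1⊕1⊕1⊕1⊕0⊕0⊕1⊕1⊕0 = 0
p8 (pos 8,9,10,11,12,13,14,15,24,25,26,27,28,29,30,31): XOR of data positions = 0⊕1⊕1⊕1⊕0⊕1⊕1⊕1⊕0⊕1⊕1⊕0⊕1⊕1⊕0 = 0
p16 (pos 16,17,18,19,20,21,22,23,24,25,26,27,28,29,30,31): XOR of data positions = 0⊕0⊕0⊕1⊕1⊕1⊕0⊕1⊕0⊕1⊕1⊕0⊕1⊕1⊕0 = 0
Codeword: 1100101001110110000111010110110

1100101001110110000111010110110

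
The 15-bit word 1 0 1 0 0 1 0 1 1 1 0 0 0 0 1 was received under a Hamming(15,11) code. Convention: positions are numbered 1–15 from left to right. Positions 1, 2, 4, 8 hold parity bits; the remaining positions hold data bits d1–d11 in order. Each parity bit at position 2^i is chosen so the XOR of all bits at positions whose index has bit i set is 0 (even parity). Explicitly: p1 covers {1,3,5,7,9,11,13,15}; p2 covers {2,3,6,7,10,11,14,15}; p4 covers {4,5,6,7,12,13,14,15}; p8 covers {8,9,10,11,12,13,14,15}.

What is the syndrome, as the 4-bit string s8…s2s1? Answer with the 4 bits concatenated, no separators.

s1 (pos 1,3,5,7,9,11,13,15): 1⊕1⊕0⊕0⊕1⊕0⊕0⊕1 = 0
s2 (pos 2,3,6,7,10,11,14,15): 0⊕1⊕1⊕0⊕1⊕0⊕0⊕1 = 0
s4 (pos 4,5,6,7,12,13,14,15): 0⊕0⊕1⊕0⊕0⊕0⊕0⊕1 = 0
s8 (pos 8,9,10,11,12,13,14,15): 1⊕1⊕1⊕0⊕0⊕0⊕0⊕1 = 0
Syndrome s8…s1 = 0000 → no error.

0000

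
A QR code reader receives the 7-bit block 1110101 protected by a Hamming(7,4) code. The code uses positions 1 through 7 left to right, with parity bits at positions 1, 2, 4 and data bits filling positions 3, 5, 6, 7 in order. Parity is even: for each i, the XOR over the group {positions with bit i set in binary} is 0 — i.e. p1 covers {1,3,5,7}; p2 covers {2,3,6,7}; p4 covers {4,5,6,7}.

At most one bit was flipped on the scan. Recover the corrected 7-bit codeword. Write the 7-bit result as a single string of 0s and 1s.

1010101

s1 (pos 1,3,5,7): 1⊕1⊕1⊕1 = 0
s2 (pos 2,3,6,7): 1⊕1⊕0⊕1 = 1
s4 (pos 4,5,6,7): 0⊕1⊕0⊕1 = 0
Syndrome s4…s1 = 010 → error at position 2.
Flip position 2: 1110101 → 1010101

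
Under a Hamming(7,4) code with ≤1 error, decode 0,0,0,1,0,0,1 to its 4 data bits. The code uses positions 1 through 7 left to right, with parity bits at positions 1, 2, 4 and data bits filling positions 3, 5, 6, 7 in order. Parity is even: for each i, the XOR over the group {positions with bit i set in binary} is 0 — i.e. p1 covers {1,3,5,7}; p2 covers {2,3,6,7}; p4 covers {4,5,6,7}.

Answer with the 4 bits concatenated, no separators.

1001

s1 (pos 1,3,5,7): 0⊕0⊕0⊕1 = 1
s2 (pos 2,3,6,7): 0⊕0⊕0⊕1 = 1
s4 (pos 4,5,6,7): 1⊕0⊕0⊕1 = 0
Syndrome s4…s1 = 011 → error at position 3.
Flip position 3: 0001001 → 0011001
Read data bits from positions 3,5,6,7: 1001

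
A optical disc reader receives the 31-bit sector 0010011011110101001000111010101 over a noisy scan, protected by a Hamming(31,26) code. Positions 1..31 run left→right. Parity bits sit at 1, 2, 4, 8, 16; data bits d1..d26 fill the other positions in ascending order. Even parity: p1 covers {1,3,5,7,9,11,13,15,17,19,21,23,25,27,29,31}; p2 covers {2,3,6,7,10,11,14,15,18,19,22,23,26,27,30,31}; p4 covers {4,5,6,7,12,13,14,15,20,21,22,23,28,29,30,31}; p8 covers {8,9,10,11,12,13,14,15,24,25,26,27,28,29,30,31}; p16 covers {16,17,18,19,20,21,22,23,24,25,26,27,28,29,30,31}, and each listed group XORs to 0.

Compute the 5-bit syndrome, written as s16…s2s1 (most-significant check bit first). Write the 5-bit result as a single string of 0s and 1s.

s1 (pos 1,3,5,7,9,11,13,15,17,19,21,23,25,27,29,31): 0⊕1⊕0⊕1⊕1⊕1⊕0⊕0⊕0⊕1⊕0⊕1⊕1⊕1⊕1⊕1 = 0
s2 (pos 2,3,6,7,10,11,14,15,18,19,22,23,26,27,30,31): 0⊕1⊕1⊕1⊕1⊕1⊕1⊕0⊕0⊕1⊕0⊕1⊕0⊕1⊕0⊕1 = 0
s4 (pos 4,5,6,7,12,13,14,15,20,21,22,23,28,29,30,31): 0⊕0⊕1⊕1⊕1⊕0⊕1⊕0⊕0⊕0⊕0⊕1⊕0⊕1⊕0⊕1 = 1
s8 (pos 8,9,10,11,12,13,14,15,24,25,26,27,28,29,30,31): 0⊕1⊕1⊕1⊕1⊕0⊕1⊕0⊕1⊕1⊕0⊕1⊕0⊕1⊕0⊕1 = 0
s16 (pos 16,17,18,19,20,21,22,23,24,25,26,27,28,29,30,31): 1⊕0⊕0⊕1⊕0⊕0⊕0⊕1⊕1⊕1⊕0⊕1⊕0⊕1⊕0⊕1 = 0
Syndrome s16…s1 = 00100 → error at position 4.

00100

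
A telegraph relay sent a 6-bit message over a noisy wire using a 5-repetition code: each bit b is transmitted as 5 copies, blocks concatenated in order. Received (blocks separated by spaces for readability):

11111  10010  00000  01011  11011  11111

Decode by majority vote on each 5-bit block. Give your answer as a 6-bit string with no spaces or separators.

100111

Block 1 (11111): 5 ones → 1
Block 2 (10010): 2 ones → 0
Block 3 (00000): 0 ones → 0
Block 4 (01011): 3 ones → 1
Block 5 (11011): 4 ones → 1
Block 6 (11111): 5 ones → 1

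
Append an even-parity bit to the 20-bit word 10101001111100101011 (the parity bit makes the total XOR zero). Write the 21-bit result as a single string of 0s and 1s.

101010011111001010110

XOR of the 20 data bits: 1⊕0⊕1⊕0⊕1⊕0⊕0⊕1⊕1⊕1⊕1⊕1⊕0⊕0⊕1⊕0⊕1⊕0⊕1⊕1 = 0
Parity bit = 0 (so all 21 bits XOR to 0).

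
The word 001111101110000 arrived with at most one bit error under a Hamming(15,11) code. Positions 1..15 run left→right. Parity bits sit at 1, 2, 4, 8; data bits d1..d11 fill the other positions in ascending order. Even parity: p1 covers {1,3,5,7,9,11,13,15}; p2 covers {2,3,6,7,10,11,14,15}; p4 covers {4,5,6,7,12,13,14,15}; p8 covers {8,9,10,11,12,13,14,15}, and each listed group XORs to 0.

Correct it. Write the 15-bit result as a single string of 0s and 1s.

s1 (pos 1,3,5,7,9,11,13,15): 0⊕1⊕1⊕1⊕1⊕1⊕0⊕0 = 1
s2 (pos 2,3,6,7,10,11,14,15): 0⊕1⊕1⊕1⊕1⊕1⊕0⊕0 = 1
s4 (pos 4,5,6,7,12,13,14,15): 1⊕1⊕1⊕1⊕0⊕0⊕0⊕0 = 0
s8 (pos 8,9,10,11,12,13,14,15): 0⊕1⊕1⊕1⊕0⊕0⊕0⊕0 = 1
Syndrome s8…s1 = 1011 → error at position 11.
Flip position 11: 001111101110000 → 001111101100000

001111101100000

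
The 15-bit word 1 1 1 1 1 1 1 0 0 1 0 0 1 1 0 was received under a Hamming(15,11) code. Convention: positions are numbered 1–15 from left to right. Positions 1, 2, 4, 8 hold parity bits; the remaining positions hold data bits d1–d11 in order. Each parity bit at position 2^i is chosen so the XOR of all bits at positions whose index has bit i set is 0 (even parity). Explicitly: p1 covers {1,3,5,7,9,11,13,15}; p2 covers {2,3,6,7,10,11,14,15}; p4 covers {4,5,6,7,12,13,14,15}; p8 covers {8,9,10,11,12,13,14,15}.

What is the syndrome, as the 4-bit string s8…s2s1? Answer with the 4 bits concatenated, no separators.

s1 (pos 1,3,5,7,9,11,13,15): 1⊕1⊕1⊕1⊕0⊕0⊕1⊕0 = 1
s2 (pos 2,3,6,7,10,11,14,15): 1⊕1⊕1⊕1⊕1⊕0⊕1⊕0 = 0
s4 (pos 4,5,6,7,12,13,14,15): 1⊕1⊕1⊕1⊕0⊕1⊕1⊕0 = 0
s8 (pos 8,9,10,11,12,13,14,15): 0⊕0⊕1⊕0⊕0⊕1⊕1⊕0 = 1
Syndrome s8…s1 = 1001 → error at position 9.

1001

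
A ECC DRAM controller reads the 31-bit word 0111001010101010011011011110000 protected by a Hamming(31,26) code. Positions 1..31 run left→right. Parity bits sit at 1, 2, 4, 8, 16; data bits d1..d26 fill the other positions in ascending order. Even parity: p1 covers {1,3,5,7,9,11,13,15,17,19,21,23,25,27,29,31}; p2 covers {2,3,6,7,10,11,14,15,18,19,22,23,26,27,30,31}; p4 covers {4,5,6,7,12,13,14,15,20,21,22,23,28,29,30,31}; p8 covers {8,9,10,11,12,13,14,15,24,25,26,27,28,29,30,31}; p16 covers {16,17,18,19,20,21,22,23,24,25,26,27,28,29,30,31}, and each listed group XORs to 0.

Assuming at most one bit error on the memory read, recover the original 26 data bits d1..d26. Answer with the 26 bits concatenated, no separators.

s1 (pos 1,3,5,7,9,11,13,15,17,19,21,23,25,27,29,31): 0⊕1⊕0⊕1⊕1⊕1⊕1⊕1⊕0⊕1⊕1⊕0⊕1⊕1⊕0⊕0 = 0
s2 (pos 2,3,6,7,10,11,14,15,18,19,22,23,26,27,30,31): 1⊕1⊕0⊕1⊕0⊕1⊕0⊕1⊕1⊕1⊕1⊕0⊕1⊕1⊕0⊕0 = 0
s4 (pos 4,5,6,7,12,13,14,15,20,21,22,23,28,29,30,31): 1⊕0⊕0⊕1⊕0⊕1⊕0⊕1⊕0⊕1⊕1⊕0⊕0⊕0⊕0⊕0 = 0
s8 (pos 8,9,10,11,12,13,14,15,24,25,26,27,28,29,30,31): 0⊕1⊕0⊕1⊕0⊕1⊕0⊕1⊕1⊕1⊕1⊕1⊕0⊕0⊕0⊕0 = 0
s16 (pos 16,17,18,19,20,21,22,23,24,25,26,27,28,29,30,31): 0⊕0⊕1⊕1⊕0⊕1⊕1⊕0⊕1⊕1⊕1⊕1⊕0⊕0⊕0⊕0 = 0
Syndrome s16…s1 = 00000 → no error.
Read data bits from positions 3,5,6,7,9,10,11,12,13,14,15,17,18,19,20,21,22,23,24,25,26,27,28,29,30,31: 10011010101011011011110000

10011010101011011011110000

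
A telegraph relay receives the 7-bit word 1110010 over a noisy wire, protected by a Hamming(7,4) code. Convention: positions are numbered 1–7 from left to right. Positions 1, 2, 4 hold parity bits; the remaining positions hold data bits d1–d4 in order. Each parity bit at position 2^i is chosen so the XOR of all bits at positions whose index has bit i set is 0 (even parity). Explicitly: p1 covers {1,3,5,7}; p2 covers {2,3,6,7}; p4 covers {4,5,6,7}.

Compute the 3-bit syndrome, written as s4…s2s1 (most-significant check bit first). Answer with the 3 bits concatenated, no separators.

110

s1 (pos 1,3,5,7): 1⊕1⊕0⊕0 = 0
s2 (pos 2,3,6,7): 1⊕1⊕1⊕0 = 1
s4 (pos 4,5,6,7): 0⊕0⊕1⊕0 = 1
Syndrome s4…s1 = 110 → error at position 6.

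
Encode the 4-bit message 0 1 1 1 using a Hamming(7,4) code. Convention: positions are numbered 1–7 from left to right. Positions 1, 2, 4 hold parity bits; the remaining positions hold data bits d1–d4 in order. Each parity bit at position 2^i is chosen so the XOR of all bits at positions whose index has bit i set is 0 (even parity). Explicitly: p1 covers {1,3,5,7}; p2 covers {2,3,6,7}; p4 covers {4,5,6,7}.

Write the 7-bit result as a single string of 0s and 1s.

Place data at non-parity positions: p1 p2 0 p4 1 1 1
p1 (pos 1,3,5,7): XOR of data positions = 0⊕1⊕1 = 0
p2 (pos 2,3,6,7): XOR of data positions = 0⊕1⊕1 = 0
p4 (pos 4,5,6,7): XOR of data positions = 1⊕1⊕1 = 1
Codeword: 0001111

0001111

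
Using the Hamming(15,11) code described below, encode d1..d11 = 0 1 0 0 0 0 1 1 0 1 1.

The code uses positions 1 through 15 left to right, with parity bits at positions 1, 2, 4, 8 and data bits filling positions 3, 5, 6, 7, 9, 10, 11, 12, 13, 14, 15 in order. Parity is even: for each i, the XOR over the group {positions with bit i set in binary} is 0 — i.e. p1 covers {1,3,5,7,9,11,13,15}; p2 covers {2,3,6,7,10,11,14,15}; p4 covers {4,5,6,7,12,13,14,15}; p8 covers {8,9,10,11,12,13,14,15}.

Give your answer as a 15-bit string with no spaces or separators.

110010000011011

Place data at non-parity positions: p1 p2 0 p4 1 0 0 p8 0 0 1 1 0 1 1
p1 (pos 1,3,5,7,9,11,13,15): XOR of data positions = 0⊕1⊕0⊕0⊕1⊕0⊕1 = 1
p2 (pos 2,3,6,7,10,11,14,15): XOR of data positions = 0⊕0⊕0⊕0⊕1⊕1⊕1 = 1
p4 (pos 4,5,6,7,12,13,14,15): XOR of data positions = 1⊕0⊕0⊕1⊕0⊕1⊕1 = 0
p8 (pos 8,9,10,11,12,13,14,15): XOR of data positions = 0⊕0⊕1⊕1⊕0⊕1⊕1 = 0
Codeword: 110010000011011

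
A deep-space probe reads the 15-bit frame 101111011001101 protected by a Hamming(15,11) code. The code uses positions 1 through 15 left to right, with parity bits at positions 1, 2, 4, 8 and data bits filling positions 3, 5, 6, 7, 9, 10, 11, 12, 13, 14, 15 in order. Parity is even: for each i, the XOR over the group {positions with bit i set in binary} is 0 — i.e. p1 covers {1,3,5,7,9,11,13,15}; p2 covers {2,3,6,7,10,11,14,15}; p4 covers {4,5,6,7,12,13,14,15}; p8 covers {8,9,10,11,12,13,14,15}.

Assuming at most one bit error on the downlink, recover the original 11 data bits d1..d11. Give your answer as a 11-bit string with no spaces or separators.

11101101101

s1 (pos 1,3,5,7,9,11,13,15): 1⊕1⊕1⊕0⊕1⊕0⊕1⊕1 = 0
s2 (pos 2,3,6,7,10,11,14,15): 0⊕1⊕1⊕0⊕0⊕0⊕0⊕1 = 1
s4 (pos 4,5,6,7,12,13,14,15): 1⊕1⊕1⊕0⊕1⊕1⊕0⊕1 = 0
s8 (pos 8,9,10,11,12,13,14,15): 1⊕1⊕0⊕0⊕1⊕1⊕0⊕1 = 1
Syndrome s8…s1 = 1010 → error at position 10.
Flip position 10: 101111011001101 → 101111011101101
Read data bits from positions 3,5,6,7,9,10,11,12,13,14,15: 11101101101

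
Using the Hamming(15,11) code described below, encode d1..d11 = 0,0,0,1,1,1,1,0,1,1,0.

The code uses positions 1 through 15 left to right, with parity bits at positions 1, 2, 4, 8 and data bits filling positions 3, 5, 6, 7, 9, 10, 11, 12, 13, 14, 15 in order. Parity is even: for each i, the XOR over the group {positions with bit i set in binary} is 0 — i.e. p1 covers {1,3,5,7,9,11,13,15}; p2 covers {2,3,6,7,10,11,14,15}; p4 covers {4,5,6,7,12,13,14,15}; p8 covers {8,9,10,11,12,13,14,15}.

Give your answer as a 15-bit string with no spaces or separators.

Place data at non-parity positions: p1 p2 0 p4 0 0 1 p8 1 1 1 0 1 1 0
p1 (pos 1,3,5,7,9,11,13,15): XOR of data positions = 0⊕0⊕1⊕1⊕1⊕1⊕0 = 0
p2 (pos 2,3,6,7,10,11,14,15): XOR of data positions = 0⊕0⊕1⊕1⊕1⊕1⊕0 = 0
p4 (pos 4,5,6,7,12,13,14,15): XOR of data positions = 0⊕0⊕1⊕0⊕1⊕1⊕0 = 1
p8 (pos 8,9,10,11,12,13,14,15): XOR of data positions = 1⊕1⊕1⊕0⊕1⊕1⊕0 = 1
Codeword: 000100111110110

000100111110110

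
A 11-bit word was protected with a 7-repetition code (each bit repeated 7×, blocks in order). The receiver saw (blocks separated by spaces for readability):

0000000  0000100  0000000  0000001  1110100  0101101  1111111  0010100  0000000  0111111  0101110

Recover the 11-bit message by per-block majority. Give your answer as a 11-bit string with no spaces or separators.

00001110011

Block 1 (0000000): 0 ones → 0
Block 2 (0000100): 1 one → 0
Block 3 (0000000): 0 ones → 0
Block 4 (0000001): 1 one → 0
Block 5 (1110100): 4 ones → 1
Block 6 (0101101): 4 ones → 1
Block 7 (1111111): 7 ones → 1
Block 8 (0010100): 2 ones → 0
Block 9 (0000000): 0 ones → 0
Block 10 (0111111): 6 ones → 1
Block 11 (0101110): 4 ones → 1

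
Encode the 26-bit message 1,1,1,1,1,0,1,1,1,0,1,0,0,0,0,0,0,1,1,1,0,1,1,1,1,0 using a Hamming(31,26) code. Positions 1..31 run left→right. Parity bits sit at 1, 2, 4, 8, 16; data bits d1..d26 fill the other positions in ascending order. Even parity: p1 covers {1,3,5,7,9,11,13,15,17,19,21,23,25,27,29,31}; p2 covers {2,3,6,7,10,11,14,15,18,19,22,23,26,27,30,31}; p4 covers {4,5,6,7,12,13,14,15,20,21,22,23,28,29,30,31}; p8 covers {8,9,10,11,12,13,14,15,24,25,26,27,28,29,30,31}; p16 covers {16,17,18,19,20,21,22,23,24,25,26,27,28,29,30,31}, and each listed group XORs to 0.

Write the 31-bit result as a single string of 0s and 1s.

1010111110111011000000111011110

Place data at non-parity positions: p1 p2 1 p4 1 1 1 p8 1 0 1 1 1 0 1 p16 0 0 0 0 0 0 1 1 1 0 1 1 1 1 0
p1 (pos 1,3,5,7,9,11,13,15,17,19,21,23,25,27,29,31): XOR of data positions = 1⊕1⊕1⊕1⊕1⊕1⊕1⊕0⊕0⊕0⊕1⊕1⊕1⊕1⊕0 = 1
p2 (pos 2,3,6,7,10,11,14,15,18,19,22,23,26,27,30,31): XOR of data positions = 1⊕1⊕1⊕0⊕1⊕0⊕1⊕0⊕0⊕0⊕1⊕0⊕1⊕1⊕0 = 0
p4 (pos 4,5,6,7,12,13,14,15,20,21,22,23,28,29,30,31): XOR of data positions = 1⊕1⊕1⊕1⊕1⊕0⊕1⊕0⊕0⊕0⊕1⊕1⊕1⊕1⊕0 = 0
p8 (pos 8,9,10,11,12,13,14,15,24,25,26,27,28,29,30,31): XOR of data positions = 1⊕0⊕1⊕1⊕1⊕0⊕1⊕1⊕1⊕0⊕1⊕1⊕1⊕1⊕0 = 1
p16 (pos 16,17,18,19,20,21,22,23,24,25,26,27,28,29,30,31): XOR of data positions = 0⊕0⊕0⊕0⊕0⊕0⊕1⊕1⊕1⊕0⊕1⊕1⊕1⊕1⊕0 = 1
Codeword: 1010111110111011000000111011110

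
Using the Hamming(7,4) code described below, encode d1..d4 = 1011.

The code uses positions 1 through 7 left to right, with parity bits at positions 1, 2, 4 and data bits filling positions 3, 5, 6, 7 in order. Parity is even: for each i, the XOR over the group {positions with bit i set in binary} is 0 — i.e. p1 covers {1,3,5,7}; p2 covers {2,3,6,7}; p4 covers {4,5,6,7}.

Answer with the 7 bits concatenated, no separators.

0110011

Place data at non-parity positions: p1 p2 1 p4 0 1 1
p1 (pos 1,3,5,7): XOR of data positions = 1⊕0⊕1 = 0
p2 (pos 2,3,6,7): XOR of data positions = 1⊕1⊕1 = 1
p4 (pos 4,5,6,7): XOR of data positions = 0⊕1⊕1 = 0
Codeword: 0110011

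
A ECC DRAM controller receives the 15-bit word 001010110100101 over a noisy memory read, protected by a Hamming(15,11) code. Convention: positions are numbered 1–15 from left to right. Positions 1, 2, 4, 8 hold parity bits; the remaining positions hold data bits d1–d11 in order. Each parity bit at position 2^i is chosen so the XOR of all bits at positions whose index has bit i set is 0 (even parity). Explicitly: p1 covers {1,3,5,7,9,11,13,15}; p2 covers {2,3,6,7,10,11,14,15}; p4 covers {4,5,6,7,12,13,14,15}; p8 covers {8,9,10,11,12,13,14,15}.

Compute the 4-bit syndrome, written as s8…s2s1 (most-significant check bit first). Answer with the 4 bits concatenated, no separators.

0001

s1 (pos 1,3,5,7,9,11,13,15): 0⊕1⊕1⊕1⊕0⊕0⊕1⊕1 = 1
s2 (pos 2,3,6,7,10,11,14,15): 0⊕1⊕0⊕1⊕1⊕0⊕0⊕1 = 0
s4 (pos 4,5,6,7,12,13,14,15): 0⊕1⊕0⊕1⊕0⊕1⊕0⊕1 = 0
s8 (pos 8,9,10,11,12,13,14,15): 1⊕0⊕1⊕0⊕0⊕1⊕0⊕1 = 0
Syndrome s8…s1 = 0001 → error at position 1.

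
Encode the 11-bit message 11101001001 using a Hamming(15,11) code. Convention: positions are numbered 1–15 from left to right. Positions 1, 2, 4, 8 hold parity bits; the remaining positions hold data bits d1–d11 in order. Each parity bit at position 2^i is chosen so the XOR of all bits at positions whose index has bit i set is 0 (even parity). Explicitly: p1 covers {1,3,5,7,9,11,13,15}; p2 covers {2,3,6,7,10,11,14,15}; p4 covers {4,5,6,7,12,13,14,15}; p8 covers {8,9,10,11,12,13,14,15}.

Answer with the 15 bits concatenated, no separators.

Place data at non-parity positions: p1 p2 1 p4 1 1 0 p8 1 0 0 1 0 0 1
p1 (pos 1,3,5,7,9,11,13,15): XOR of data positions = 1⊕1⊕0⊕1⊕0⊕0⊕1 = 0
p2 (pos 2,3,6,7,10,11,14,15): XOR of data positions = 1⊕1⊕0⊕0⊕0⊕0⊕1 = 1
p4 (pos 4,5,6,7,12,13,14,15): XOR of data positions = 1⊕1⊕0⊕1⊕0⊕0⊕1 = 0
p8 (pos 8,9,10,11,12,13,14,15): XOR of data positions = 1⊕0⊕0⊕1⊕0⊕0⊕1 = 1
Codeword: 011011011001001

011011011001001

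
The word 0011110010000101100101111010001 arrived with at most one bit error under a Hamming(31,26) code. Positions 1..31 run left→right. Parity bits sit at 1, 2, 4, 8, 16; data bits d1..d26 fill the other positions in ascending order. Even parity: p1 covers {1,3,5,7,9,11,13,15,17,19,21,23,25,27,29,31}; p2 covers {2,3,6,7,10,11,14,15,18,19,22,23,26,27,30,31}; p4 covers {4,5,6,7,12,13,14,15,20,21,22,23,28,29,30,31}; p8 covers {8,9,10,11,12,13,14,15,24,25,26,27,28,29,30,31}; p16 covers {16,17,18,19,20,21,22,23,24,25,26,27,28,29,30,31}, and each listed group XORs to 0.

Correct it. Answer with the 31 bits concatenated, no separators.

0011110010000101110101111010001

s1 (pos 1,3,5,7,9,11,13,15,17,19,21,23,25,27,29,31): 0⊕1⊕1⊕0⊕1⊕0⊕0⊕0⊕1⊕0⊕0⊕1⊕1⊕1⊕0⊕1 = 0
s2 (pos 2,3,6,7,10,11,14,15,18,19,22,23,26,27,30,31): 0⊕1⊕1⊕0⊕0⊕0⊕1⊕0⊕0⊕0⊕1⊕1⊕0⊕1⊕0⊕1 = 1
s4 (pos 4,5,6,7,12,13,14,15,20,21,22,23,28,29,30,31): 1⊕1⊕1⊕0⊕0⊕0⊕1⊕0⊕1⊕0⊕1⊕1⊕0⊕0⊕0⊕1 = 0
s8 (pos 8,9,10,11,12,13,14,15,24,25,26,27,28,29,30,31): 0⊕1⊕0⊕0⊕0⊕0⊕1⊕0⊕1⊕1⊕0⊕1⊕0⊕0⊕0⊕1 = 0
s16 (pos 16,17,18,19,20,21,22,23,24,25,26,27,28,29,30,31): 1⊕1⊕0⊕0⊕1⊕0⊕1⊕1⊕1⊕1⊕0⊕1⊕0⊕0⊕0⊕1 = 1
Syndrome s16…s1 = 10010 → error at position 18.
Flip position 18: 0011110010000101100101111010001 → 0011110010000101110101111010001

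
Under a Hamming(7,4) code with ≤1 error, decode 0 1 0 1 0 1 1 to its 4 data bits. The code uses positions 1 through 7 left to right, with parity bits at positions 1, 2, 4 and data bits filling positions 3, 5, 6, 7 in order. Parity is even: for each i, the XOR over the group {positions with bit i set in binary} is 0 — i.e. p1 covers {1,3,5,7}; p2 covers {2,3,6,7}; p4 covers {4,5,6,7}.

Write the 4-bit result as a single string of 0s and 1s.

0010

s1 (pos 1,3,5,7): 0⊕0⊕0⊕1 = 1
s2 (pos 2,3,6,7): 1⊕0⊕1⊕1 = 1
s4 (pos 4,5,6,7): 1⊕0⊕1⊕1 = 1
Syndrome s4…s1 = 111 → error at position 7.
Flip position 7: 0101011 → 0101010
Read data bits from positions 3,5,6,7: 0010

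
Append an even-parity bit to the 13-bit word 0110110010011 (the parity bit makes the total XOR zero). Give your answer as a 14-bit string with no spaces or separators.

01101100100111

XOR of the 13 data bits: 0⊕1⊕1⊕0⊕1⊕1⊕0⊕0⊕1⊕0⊕0⊕1⊕1 = 1
Parity bit = 1 (so all 14 bits XOR to 0).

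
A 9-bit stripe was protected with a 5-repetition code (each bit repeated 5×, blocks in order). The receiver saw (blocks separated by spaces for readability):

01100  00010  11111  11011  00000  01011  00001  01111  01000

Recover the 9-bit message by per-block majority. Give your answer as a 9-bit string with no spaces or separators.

001101010

Block 1 (01100): 2 ones → 0
Block 2 (00010): 1 one → 0
Block 3 (11111): 5 ones → 1
Block 4 (11011): 4 ones → 1
Block 5 (00000): 0 ones → 0
Block 6 (01011): 3 ones → 1
Block 7 (00001): 1 one → 0
Block 8 (01111): 4 ones → 1
Block 9 (01000): 1 one → 0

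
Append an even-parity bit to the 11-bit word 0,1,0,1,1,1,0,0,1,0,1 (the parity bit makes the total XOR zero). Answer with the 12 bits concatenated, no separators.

010111001010

XOR of the 11 data bits: 0⊕1⊕0⊕1⊕1⊕1⊕0⊕0⊕1⊕0⊕1 = 0
Parity bit = 0 (so all 12 bits XOR to 0).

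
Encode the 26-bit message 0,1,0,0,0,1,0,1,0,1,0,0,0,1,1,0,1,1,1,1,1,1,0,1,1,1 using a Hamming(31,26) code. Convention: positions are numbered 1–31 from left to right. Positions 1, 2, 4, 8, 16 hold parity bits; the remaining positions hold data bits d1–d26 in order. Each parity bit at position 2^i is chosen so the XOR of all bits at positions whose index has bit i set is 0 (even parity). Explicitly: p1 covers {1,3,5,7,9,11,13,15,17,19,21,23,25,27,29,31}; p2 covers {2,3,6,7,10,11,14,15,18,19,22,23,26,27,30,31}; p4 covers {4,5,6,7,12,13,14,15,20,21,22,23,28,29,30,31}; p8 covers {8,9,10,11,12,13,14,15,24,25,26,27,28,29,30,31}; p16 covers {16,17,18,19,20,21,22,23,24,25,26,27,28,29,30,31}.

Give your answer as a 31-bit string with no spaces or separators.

Place data at non-parity positions: p1 p2 0 p4 1 0 0 p8 0 1 0 1 0 1 0 p16 0 0 1 1 0 1 1 1 1 1 1 0 1 1 1
p1 (pos 1,3,5,7,9,11,13,15,17,19,21,23,25,27,29,31): XOR of data positions = 0⊕1⊕0⊕0⊕0⊕0⊕0⊕0⊕1⊕0⊕1⊕1⊕1⊕1⊕1 = 1
p2 (pos 2,3,6,7,10,11,14,15,18,19,22,23,26,27,30,31): XOR of data positions = 0⊕0⊕0⊕1⊕0⊕1⊕0⊕0⊕1⊕1⊕1⊕1⊕1⊕1⊕1 = 1
p4 (pos 4,5,6,7,12,13,14,15,20,21,22,23,28,29,30,31): XOR of data positions = 1⊕0⊕0⊕1⊕0⊕1⊕0⊕1⊕0⊕1⊕1⊕0⊕1⊕1⊕1 = 1
p8 (pos 8,9,10,11,12,13,14,15,24,25,26,27,28,29,30,31): XOR of data positions = 0⊕1⊕0⊕1⊕0⊕1⊕0⊕1⊕1⊕1⊕1⊕0⊕1⊕1⊕1 = 0
p16 (pos 16,17,18,19,20,21,22,23,24,25,26,27,28,29,30,31): XOR of data positions = 0⊕0⊕1⊕1⊕0⊕1⊕1⊕1⊕1⊕1⊕1⊕0⊕1⊕1⊕1 = 1
Codeword: 1101100001010101001101111110111

1101100001010101001101111110111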